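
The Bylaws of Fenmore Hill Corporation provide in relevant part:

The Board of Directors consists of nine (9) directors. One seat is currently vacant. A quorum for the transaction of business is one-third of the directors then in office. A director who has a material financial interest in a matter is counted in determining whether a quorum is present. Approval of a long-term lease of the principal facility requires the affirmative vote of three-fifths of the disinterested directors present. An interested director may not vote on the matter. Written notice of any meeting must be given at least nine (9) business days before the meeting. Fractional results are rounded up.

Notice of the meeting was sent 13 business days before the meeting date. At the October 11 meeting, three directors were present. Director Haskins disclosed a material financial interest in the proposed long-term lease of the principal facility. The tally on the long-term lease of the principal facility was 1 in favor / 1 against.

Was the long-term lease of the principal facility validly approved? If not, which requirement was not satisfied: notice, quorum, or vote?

Invalid — vote requirement not satisfied.

Notice: 13 business days given; 9 required (13 ≥ 9). Satisfied.
Quorum: 3 present (interested directors count toward quorum); quorum is 3. Satisfied.
Vote: the long-term lease of the principal facility requires three-fifths of the disinterested directors present (3 − 1 = 2). 3/5 of 2 = 1.20, rounded up to 2, so 2 affirmative votes are needed; 1 voted in favor. Not satisfied.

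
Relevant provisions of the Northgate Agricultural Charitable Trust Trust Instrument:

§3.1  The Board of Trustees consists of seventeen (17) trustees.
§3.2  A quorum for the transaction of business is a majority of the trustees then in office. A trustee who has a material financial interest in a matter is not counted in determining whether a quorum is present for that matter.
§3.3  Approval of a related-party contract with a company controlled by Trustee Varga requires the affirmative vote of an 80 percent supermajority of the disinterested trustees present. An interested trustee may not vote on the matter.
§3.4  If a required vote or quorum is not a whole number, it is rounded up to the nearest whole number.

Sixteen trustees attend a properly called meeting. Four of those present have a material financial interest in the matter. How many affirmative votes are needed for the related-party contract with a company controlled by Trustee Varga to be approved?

10

The related-party contract with a company controlled by Trustee Varga requires four-fifths of the disinterested trustees present (16 − 4 = 12).
4/5 of 12 = 9.60, rounded up to 10.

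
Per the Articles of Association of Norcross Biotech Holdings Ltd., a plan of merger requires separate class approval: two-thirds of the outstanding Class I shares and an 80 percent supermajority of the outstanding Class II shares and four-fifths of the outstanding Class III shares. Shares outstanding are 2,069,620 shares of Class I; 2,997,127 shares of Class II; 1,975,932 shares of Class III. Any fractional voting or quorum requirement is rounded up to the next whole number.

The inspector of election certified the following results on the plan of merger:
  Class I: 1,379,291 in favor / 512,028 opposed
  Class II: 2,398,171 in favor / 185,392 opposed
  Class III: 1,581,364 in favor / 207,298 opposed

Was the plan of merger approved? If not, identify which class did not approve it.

Class I: 2/3 of 2069620 = 1379746.67, rounded up to 1379747; 1,379,747 required, 1,379,291 in favor — not approved.
Class II: 4/5 of 2997127 = 2397701.60, rounded up to 2397702; 2,397,702 required, 2,398,171 in favor — approved.
Class III: 4/5 of 1975932 = 1580745.60, rounded up to 1580746; 1,580,746 required, 1,581,364 in favor — approved.

Not approved — the Class I shares did not give the required vote.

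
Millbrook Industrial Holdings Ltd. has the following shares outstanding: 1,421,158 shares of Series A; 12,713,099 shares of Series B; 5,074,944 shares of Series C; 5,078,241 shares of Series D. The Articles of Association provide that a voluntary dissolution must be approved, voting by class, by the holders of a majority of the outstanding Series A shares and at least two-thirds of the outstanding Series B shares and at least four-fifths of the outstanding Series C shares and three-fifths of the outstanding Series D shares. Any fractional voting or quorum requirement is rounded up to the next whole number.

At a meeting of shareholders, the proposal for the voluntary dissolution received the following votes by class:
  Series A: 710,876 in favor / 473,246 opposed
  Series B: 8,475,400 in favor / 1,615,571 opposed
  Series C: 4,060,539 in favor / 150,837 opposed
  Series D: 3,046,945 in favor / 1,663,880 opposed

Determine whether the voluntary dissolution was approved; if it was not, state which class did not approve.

Series A: a majority of 1421158 is 710580; 710,580 required, 710,876 in favor — approved.
Series B: 2/3 of 12713099 = 8475399.33, rounded up to 8475400; 8,475,400 required, 8,475,400 in favor — approved.
Series C: 4/5 of 5074944 = 4059955.20, rounded up to 4059956; 4,059,956 required, 4,060,539 in favor — approved.
Series D: 3/5 of 5078241 = 3046944.60, rounded up to 3046945; 3,046,945 required, 3,046,945 in favor — approved.

Approved — every class gave the required vote.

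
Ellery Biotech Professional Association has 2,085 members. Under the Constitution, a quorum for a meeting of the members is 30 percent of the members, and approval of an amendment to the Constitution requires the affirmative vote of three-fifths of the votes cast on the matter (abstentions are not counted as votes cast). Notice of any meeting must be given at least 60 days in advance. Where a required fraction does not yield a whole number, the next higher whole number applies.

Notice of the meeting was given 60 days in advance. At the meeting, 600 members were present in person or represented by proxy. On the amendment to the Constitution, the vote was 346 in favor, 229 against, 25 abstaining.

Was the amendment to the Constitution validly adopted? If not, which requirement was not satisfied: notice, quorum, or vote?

Invalid — quorum requirement not satisfied.

Notice: 60 days given; 60 required. Satisfied.
Quorum: 30% of 2,085 = 625.50, rounded up to 626; 600 present. Not satisfied.
Vote: requires three-fifths of the votes cast (600 − 25 abstaining = 575); 3/5 of 575 = 345, so 345 needed; 346 in favor. Satisfied.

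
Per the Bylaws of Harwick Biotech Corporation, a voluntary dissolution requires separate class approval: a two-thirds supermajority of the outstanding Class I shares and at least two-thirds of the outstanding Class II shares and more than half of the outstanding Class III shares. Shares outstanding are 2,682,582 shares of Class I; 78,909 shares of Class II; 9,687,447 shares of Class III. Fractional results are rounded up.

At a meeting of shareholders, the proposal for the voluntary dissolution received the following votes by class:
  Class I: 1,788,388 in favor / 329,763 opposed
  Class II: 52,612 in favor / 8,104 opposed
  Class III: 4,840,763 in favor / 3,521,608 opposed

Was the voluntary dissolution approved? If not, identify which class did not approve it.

Class I: 2/3 of 2682582 = 1788388; 1,788,388 required, 1,788,388 in favor — approved.
Class II: 2/3 of 78909 = 52606; 52,606 required, 52,612 in favor — approved.
Class III: a majority of 9687447 is 4843724; 4,843,724 required, 4,840,763 in favor — not approved.

Not approved — the Class III shares did not give the required vote.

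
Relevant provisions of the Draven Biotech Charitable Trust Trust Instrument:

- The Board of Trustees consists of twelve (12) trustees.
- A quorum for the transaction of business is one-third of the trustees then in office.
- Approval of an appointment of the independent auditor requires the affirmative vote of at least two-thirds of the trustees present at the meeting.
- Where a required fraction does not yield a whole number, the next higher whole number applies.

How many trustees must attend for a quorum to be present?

1/3 of 12 = 4.

4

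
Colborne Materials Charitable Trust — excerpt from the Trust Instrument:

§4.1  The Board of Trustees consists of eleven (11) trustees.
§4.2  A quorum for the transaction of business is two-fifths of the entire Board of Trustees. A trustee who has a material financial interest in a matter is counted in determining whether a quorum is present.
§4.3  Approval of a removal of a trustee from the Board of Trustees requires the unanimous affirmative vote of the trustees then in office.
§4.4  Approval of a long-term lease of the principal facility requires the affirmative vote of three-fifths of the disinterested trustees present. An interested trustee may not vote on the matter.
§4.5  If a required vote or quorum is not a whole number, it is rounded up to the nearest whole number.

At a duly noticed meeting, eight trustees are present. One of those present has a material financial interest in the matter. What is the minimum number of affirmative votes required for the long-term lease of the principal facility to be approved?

The long-term lease of the principal facility requires three-fifths of the disinterested trustees present (8 − 1 = 7).
3/5 of 7 = 4.20, rounded up to 5.

5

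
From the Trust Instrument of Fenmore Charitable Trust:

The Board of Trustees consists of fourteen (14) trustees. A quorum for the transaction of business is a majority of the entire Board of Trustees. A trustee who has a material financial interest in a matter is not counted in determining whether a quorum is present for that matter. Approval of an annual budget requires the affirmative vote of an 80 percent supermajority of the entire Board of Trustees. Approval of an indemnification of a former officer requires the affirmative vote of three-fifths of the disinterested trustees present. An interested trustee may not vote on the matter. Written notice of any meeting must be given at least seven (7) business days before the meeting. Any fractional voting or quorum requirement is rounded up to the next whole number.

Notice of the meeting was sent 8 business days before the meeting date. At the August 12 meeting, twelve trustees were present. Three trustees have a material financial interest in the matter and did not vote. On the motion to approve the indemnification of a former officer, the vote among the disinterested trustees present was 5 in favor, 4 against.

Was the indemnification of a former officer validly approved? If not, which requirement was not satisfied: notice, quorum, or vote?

Notice: 8 business days given; 7 required (8 ≥ 7). Satisfied.
Quorum: 12 present, but the 3 interested trustees do not count, leaving 9. Quorum is 8. Satisfied.
Vote: the indemnification of a former officer requires three-fifths of the disinterested trustees present (12 − 3 = 9). 3/5 of 9 = 5.40, rounded up to 6, so 6 affirmative votes are needed; 5 voted in favor. Not satisfied.

Invalid — vote requirement not satisfied.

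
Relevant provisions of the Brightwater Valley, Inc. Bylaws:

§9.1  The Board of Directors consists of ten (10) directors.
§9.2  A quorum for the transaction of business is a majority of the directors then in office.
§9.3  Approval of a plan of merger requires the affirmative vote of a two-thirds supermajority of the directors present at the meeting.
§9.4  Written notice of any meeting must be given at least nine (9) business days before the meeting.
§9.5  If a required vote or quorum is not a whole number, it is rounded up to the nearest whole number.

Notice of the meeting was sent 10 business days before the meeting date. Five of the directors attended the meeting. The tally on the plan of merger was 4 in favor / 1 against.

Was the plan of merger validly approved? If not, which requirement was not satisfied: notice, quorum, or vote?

Invalid — quorum requirement not satisfied.

Notice: 10 business days given; 9 required (10 ≥ 9). Satisfied.
Quorum: 5 present; quorum is 6. Not satisfied.
Vote: the plan of merger requires two-thirds of the directors present (5). 2/3 of 5 = 3.33, rounded up to 4, so 4 affirmative votes are needed; 4 voted in favor. Satisfied. (Moot — without a quorum no business can be validly transacted.)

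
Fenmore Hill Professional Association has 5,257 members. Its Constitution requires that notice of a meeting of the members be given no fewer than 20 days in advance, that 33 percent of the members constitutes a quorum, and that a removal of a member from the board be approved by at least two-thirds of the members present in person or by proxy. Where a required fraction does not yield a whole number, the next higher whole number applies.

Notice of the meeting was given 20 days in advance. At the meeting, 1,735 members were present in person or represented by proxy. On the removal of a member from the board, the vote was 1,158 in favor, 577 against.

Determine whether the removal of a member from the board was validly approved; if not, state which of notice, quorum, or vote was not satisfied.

Notice: 20 days given; 20 required. Satisfied.
Quorum: 33% of 5,257 = 1,734.81, rounded up to 1,735; 1,735 present. Satisfied.
Vote: requires two-thirds of those present (1,735); 2/3 of 1735 = 1156.67, rounded up to 1157, so 1,157 needed; 1,158 in favor. Satisfied.

Valid — all requirements satisfied.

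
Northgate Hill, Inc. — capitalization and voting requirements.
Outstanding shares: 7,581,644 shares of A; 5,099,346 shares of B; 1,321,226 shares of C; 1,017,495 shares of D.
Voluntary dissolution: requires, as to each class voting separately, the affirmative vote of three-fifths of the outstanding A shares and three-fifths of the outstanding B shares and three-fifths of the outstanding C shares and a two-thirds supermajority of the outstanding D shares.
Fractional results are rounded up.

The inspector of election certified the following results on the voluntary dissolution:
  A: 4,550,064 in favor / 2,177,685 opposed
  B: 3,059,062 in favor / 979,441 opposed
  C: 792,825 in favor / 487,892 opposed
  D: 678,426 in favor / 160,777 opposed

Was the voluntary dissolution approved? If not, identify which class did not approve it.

A: 3/5 of 7581644 = 4548986.40, rounded up to 4548987; 4,548,987 required, 4,550,064 in favor — approved.
B: 3/5 of 5099346 = 3059607.60, rounded up to 3059608; 3,059,608 required, 3,059,062 in favor — not approved.
C: 3/5 of 1321226 = 792735.60, rounded up to 792736; 792,736 required, 792,825 in favor — approved.
D: 2/3 of 1017495 = 678330; 678,330 required, 678,426 in favor — approved.

Not approved — the B shares did not give the required vote.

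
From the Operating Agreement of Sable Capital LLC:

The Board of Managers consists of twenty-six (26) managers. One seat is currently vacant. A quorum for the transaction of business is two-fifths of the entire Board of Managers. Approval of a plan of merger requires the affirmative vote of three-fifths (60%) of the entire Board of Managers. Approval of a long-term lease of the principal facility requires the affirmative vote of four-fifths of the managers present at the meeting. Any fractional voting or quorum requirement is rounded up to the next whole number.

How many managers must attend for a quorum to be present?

11

2/5 of 26 = 10.40, rounded up to 11.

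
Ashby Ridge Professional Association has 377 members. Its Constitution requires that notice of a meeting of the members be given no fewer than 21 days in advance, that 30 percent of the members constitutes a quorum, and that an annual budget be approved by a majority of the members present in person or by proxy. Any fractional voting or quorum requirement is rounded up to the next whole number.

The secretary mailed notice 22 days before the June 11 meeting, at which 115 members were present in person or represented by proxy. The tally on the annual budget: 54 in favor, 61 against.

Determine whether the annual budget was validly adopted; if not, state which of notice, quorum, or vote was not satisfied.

Notice: 22 days given; 21 required. Satisfied.
Quorum: 30% of 377 = 113.10, rounded up to 114; 115 present. Satisfied.
Vote: requires a majority of those present (115); a majority of 115 is 58, so 58 needed; 54 in favor. Not satisfied.

Invalid — vote requirement not satisfied.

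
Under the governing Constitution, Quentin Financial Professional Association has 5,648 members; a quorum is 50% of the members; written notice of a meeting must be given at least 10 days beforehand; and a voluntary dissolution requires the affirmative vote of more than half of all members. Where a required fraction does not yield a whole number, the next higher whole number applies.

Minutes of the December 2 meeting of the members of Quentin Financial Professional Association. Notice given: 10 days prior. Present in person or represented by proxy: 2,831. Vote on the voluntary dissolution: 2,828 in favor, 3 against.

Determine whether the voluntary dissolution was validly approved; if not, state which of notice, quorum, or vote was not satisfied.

Notice: 10 days given; 10 required. Satisfied.
Quorum: 50% of 5,648 = 2,824; 2,831 present. Satisfied.
Vote: requires a majority of all members (5,648); a majority of 5648 is 2825, so 2,825 needed; 2,828 in favor. Satisfied.

Valid — all requirements satisfied.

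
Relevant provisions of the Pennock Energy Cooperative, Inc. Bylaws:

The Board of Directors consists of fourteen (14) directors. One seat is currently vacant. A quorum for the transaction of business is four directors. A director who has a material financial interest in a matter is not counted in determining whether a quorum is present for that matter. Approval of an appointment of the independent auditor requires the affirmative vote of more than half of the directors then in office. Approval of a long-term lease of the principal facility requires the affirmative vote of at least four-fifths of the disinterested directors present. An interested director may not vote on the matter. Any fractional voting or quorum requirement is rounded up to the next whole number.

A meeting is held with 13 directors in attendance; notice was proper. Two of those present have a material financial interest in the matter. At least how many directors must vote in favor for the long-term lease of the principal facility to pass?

9

The long-term lease of the principal facility requires four-fifths of the disinterested directors present (13 − 2 = 11).
4/5 of 11 = 8.80, rounded up to 9.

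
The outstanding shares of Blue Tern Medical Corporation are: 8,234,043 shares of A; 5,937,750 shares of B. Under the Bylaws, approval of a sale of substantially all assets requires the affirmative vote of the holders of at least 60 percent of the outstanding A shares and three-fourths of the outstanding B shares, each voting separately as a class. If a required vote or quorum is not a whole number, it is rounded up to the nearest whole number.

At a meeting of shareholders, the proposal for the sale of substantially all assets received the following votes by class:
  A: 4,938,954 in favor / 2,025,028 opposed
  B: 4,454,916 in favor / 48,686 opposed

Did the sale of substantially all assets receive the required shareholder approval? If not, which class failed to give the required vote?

Not approved — the A shares did not give the required vote.

A: 3/5 of 8234043 = 4940425.80, rounded up to 4940426; 4,940,426 required, 4,938,954 in favor — not approved.
B: 3/4 of 5937750 = 4453312.50, rounded up to 4453313; 4,453,313 required, 4,454,916 in favor — approved.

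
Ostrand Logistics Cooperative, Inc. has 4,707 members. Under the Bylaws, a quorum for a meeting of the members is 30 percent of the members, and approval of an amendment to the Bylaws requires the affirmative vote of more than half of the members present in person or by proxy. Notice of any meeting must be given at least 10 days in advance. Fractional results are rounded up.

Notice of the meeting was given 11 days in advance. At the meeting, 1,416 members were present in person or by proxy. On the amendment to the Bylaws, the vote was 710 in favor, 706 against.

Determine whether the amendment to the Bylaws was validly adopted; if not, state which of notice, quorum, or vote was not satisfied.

Valid — all requirements satisfied.

Notice: 11 days given; 10 required. Satisfied.
Quorum: 30% of 4,707 = 1,412.10, rounded up to 1,413; 1,416 present. Satisfied.
Vote: requires a majority of those present (1,416); a majority of 1416 is 709, so 709 needed; 710 in favor. Satisfied.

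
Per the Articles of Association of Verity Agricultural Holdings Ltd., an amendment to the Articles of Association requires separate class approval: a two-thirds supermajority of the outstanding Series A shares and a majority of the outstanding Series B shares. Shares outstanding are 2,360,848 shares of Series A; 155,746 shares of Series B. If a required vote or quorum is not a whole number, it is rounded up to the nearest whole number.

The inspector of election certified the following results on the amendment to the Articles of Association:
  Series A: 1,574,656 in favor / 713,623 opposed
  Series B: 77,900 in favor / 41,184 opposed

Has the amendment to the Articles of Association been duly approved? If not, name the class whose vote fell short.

Approved — every class gave the required vote.

Series A: 2/3 of 2360848 = 1573898.67, rounded up to 1573899; 1,573,899 required, 1,574,656 in favor — approved.
Series B: a majority of 155746 is 77874; 77,874 required, 77,900 in favor — approved.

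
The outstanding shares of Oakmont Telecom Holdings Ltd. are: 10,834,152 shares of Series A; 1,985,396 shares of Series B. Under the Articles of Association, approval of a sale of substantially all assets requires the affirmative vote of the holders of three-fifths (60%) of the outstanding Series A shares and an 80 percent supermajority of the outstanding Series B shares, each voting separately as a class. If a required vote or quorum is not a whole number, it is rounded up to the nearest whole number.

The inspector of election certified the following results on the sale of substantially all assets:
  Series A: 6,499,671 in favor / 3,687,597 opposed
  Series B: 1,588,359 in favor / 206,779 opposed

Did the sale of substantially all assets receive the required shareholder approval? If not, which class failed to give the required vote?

Not approved — the Series A shares did not give the required vote.

Series A: 3/5 of 10834152 = 6500491.20, rounded up to 6500492; 6,500,492 required, 6,499,671 in favor — not approved.
Series B: 4/5 of 1985396 = 1588316.80, rounded up to 1588317; 1,588,317 required, 1,588,359 in favor — approved.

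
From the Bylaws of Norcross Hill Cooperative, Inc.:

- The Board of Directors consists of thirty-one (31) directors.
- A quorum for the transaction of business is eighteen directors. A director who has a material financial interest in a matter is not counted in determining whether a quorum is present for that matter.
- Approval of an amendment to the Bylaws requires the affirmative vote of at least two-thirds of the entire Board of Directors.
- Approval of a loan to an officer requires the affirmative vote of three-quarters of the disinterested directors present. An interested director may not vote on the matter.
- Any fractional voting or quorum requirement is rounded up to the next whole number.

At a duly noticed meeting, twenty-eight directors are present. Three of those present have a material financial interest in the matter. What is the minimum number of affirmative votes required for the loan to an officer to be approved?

The loan to an officer requires three-fourths of the disinterested directors present (28 − 3 = 25).
3/4 of 25 = 18.75, rounded up to 19.

19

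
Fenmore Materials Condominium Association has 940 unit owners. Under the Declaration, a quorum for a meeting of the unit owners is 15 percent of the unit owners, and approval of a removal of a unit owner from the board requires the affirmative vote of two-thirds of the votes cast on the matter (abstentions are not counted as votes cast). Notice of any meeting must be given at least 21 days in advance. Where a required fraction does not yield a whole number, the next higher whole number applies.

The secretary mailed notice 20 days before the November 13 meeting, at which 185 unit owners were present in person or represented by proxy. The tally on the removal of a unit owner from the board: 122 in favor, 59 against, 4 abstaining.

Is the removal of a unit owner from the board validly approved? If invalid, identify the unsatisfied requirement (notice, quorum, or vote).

Invalid — notice requirement not satisfied.

Notice: 20 days given; 21 required. Not satisfied.
Quorum: 15% of 940 = 141; 185 present. Satisfied.
Vote: requires two-thirds of the votes cast (185 − 4 abstaining = 181); 2/3 of 181 = 120.67, rounded up to 121, so 121 needed; 122 in favor. Satisfied.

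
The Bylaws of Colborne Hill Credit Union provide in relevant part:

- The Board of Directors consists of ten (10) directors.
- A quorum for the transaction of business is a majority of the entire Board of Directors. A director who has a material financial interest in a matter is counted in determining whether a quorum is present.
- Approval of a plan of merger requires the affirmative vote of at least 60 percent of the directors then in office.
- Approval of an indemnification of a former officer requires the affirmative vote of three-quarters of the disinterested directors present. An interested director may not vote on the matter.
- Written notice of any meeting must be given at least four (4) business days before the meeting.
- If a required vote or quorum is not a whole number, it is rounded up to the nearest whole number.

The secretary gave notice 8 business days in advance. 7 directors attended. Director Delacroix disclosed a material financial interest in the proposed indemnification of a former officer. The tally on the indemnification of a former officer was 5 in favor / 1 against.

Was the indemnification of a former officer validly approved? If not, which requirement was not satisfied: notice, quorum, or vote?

Notice: 8 business days given; 4 required (8 ≥ 4). Satisfied.
Quorum: 7 present (interested directors count toward quorum); quorum is 6. Satisfied.
Vote: the indemnification of a former officer requires three-fourths of the disinterested directors present (7 − 1 = 6). 3/4 of 6 = 4.50, rounded up to 5, so 5 affirmative votes are needed; 5 voted in favor. Satisfied.

Valid — all requirements satisfied.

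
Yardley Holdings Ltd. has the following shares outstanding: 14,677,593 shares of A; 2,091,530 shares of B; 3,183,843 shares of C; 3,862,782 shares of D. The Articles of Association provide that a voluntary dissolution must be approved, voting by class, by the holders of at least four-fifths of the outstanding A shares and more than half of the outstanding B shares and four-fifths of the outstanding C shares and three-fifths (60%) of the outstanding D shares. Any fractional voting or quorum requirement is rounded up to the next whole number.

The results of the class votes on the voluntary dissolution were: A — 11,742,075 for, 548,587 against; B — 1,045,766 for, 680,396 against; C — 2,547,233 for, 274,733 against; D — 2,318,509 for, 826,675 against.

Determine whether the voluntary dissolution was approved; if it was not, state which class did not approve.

Approved — every class gave the required vote.

A: 4/5 of 14677593 = 11742074.40, rounded up to 11742075; 11,742,075 required, 11,742,075 in favor — approved.
B: a majority of 2091530 is 1045766; 1,045,766 required, 1,045,766 in favor — approved.
C: 4/5 of 3183843 = 2547074.40, rounded up to 2547075; 2,547,075 required, 2,547,233 in favor — approved.
D: 3/5 of 3862782 = 2317669.20, rounded up to 2317670; 2,317,670 required, 2,318,509 in favor — approved.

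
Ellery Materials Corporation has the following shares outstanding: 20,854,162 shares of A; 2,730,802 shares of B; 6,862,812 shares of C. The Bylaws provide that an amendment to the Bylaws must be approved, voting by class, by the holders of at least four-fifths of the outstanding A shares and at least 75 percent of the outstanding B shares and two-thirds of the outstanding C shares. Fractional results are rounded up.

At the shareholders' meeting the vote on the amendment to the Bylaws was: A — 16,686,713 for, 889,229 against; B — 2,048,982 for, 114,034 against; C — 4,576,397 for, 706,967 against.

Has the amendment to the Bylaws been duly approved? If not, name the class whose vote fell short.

A: 4/5 of 20854162 = 16683329.60, rounded up to 16683330; 16,683,330 required, 16,686,713 in favor — approved.
B: 3/4 of 2730802 = 2048101.50, rounded up to 2048102; 2,048,102 required, 2,048,982 in favor — approved.
C: 2/3 of 6862812 = 4575208; 4,575,208 required, 4,576,397 in favor — approved.

Approved — every class gave the required vote.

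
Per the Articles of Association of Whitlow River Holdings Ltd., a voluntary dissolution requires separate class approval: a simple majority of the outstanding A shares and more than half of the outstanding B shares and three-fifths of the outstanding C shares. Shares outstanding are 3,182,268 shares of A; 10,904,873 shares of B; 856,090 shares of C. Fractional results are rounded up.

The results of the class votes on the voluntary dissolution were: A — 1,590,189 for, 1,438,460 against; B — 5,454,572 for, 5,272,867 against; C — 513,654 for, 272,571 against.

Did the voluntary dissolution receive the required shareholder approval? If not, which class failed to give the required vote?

A: a majority of 3182268 is 1591135; 1,591,135 required, 1,590,189 in favor — not approved.
B: a majority of 10904873 is 5452437; 5,452,437 required, 5,454,572 in favor — approved.
C: 3/5 of 856090 = 513654; 513,654 required, 513,654 in favor — approved.

Not approved — the A shares did not give the required vote.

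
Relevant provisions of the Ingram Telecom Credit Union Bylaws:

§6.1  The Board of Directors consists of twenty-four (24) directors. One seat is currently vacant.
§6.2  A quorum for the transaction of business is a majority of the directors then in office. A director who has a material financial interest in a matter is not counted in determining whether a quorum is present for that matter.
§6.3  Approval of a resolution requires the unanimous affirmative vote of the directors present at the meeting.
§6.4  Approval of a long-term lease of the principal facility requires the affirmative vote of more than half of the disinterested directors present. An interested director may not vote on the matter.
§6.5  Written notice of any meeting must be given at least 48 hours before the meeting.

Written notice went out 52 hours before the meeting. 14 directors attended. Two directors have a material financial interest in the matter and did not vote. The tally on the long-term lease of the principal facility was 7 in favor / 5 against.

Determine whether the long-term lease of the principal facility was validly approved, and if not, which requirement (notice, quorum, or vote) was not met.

Valid — all requirements satisfied.

Notice: 52 hours given; 48 required (52 ≥ 48). Satisfied.
Quorum: 14 present, but the 2 interested directors do not count, leaving 12. Quorum is 12. Satisfied.
Vote: the long-term lease of the principal facility requires a majority of the disinterested directors present (14 − 2 = 12). A majority of 12 is 7, so 7 affirmative votes are needed; 7 voted in favor. Satisfied.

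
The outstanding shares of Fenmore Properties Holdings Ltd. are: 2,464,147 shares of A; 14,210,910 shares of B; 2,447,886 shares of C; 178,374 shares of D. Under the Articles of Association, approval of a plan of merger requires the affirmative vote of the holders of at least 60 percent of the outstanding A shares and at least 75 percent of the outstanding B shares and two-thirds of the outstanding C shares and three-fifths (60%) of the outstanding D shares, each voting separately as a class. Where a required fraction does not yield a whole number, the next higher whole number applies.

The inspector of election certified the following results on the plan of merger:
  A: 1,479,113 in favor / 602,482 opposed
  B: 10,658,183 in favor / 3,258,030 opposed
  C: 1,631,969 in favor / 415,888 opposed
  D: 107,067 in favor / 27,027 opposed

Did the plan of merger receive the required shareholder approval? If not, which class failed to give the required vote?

A: 3/5 of 2464147 = 1478488.20, rounded up to 1478489; 1,478,489 required, 1,479,113 in favor — approved.
B: 3/4 of 14210910 = 10658182.50, rounded up to 10658183; 10,658,183 required, 10,658,183 in favor — approved.
C: 2/3 of 2447886 = 1631924; 1,631,924 required, 1,631,969 in favor — approved.
D: 3/5 of 178374 = 107024.40, rounded up to 107025; 107,025 required, 107,067 in favor — approved.

Approved — every class gave the required vote.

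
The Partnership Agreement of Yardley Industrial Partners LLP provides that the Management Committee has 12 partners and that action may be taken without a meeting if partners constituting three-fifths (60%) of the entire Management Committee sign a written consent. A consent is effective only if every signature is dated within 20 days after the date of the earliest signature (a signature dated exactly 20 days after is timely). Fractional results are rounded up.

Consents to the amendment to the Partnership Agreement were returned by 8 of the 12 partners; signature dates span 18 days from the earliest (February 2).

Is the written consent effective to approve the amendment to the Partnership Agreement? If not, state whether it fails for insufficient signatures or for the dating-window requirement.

Signatures required: three-fifths (60%) of 12 — 3/5 of 12 = 7.20, rounded up to 8, so 8 needed; 8 signed. Sufficient.
Dating window: the latest signature is 18 days after the earliest; the limit is 20 days. Within the window.

Effective — both the signature and dating-window requirements are satisfied.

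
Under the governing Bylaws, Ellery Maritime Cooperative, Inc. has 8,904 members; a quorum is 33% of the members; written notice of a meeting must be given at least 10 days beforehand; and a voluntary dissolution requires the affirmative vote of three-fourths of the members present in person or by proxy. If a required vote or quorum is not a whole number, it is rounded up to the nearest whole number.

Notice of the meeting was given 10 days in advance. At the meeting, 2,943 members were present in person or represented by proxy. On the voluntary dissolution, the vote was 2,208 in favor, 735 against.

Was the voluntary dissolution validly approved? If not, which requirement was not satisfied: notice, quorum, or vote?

Notice: 10 days given; 10 required. Satisfied.
Quorum: 33% of 8,904 = 2,938.32, rounded up to 2,939; 2,943 present. Satisfied.
Vote: requires three-fourths of those present (2,943); 3/4 of 2943 = 2207.25, rounded up to 2208, so 2,208 needed; 2,208 in favor. Satisfied.

Valid — all requirements satisfied.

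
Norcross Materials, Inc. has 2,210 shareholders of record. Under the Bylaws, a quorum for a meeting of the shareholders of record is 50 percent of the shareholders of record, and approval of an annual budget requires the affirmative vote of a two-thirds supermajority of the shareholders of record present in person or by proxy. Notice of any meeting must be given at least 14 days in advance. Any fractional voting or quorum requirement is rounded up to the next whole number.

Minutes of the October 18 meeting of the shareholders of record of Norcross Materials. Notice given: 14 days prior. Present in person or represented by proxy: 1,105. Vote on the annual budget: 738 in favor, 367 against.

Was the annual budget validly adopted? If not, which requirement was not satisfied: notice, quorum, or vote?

Notice: 14 days given; 14 required. Satisfied.
Quorum: 50% of 2,210 = 1,105; 1,105 present. Satisfied.
Vote: requires two-thirds of those present (1,105); 2/3 of 1105 = 736.67, rounded up to 737, so 737 needed; 738 in favor. Satisfied.

Valid — all requirements satisfied.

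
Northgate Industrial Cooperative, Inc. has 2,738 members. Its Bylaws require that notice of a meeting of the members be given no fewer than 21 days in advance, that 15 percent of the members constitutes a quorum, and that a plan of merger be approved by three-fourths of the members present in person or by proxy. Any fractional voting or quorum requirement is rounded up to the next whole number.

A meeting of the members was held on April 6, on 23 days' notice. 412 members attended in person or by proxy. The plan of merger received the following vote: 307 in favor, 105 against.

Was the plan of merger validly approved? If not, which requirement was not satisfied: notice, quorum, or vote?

Notice: 23 days given; 21 required. Satisfied.
Quorum: 15% of 2,738 = 410.70, rounded up to 411; 412 present. Satisfied.
Vote: requires three-fourths of those present (412); 3/4 of 412 = 309, so 309 needed; 307 in favor. Not satisfied.

Invalid — vote requirement not satisfied.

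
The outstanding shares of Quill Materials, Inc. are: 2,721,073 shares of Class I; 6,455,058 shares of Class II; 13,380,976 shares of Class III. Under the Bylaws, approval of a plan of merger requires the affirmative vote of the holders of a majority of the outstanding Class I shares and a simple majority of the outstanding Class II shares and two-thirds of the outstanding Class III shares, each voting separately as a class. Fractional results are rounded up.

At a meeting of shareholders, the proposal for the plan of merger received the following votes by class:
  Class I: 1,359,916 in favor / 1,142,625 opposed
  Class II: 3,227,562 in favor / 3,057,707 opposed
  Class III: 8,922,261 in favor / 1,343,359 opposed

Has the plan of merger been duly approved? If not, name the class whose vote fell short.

Not approved — the Class I shares did not give the required vote.

Class I: a majority of 2721073 is 1360537; 1,360,537 required, 1,359,916 in favor — not approved.
Class II: a majority of 6455058 is 3227530; 3,227,530 required, 3,227,562 in favor — approved.
Class III: 2/3 of 13380976 = 8920650.67, rounded up to 8920651; 8,920,651 required, 8,922,261 in favor — approved.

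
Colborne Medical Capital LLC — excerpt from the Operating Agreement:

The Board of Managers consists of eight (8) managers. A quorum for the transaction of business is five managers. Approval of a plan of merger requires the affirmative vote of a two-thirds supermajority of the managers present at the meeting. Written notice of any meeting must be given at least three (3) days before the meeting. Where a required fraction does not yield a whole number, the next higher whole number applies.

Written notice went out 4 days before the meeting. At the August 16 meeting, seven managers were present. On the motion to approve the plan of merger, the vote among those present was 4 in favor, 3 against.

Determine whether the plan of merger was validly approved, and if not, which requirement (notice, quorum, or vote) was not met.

Notice: 4 days given; 3 required (4 ≥ 3). Satisfied.
Quorum: 7 present; quorum is 5. Satisfied.
Vote: the plan of merger requires two-thirds of the managers present (7). 2/3 of 7 = 4.67, rounded up to 5, so 5 affirmative votes are needed; 4 voted in favor. Not satisfied.

Invalid — vote requirement not satisfied.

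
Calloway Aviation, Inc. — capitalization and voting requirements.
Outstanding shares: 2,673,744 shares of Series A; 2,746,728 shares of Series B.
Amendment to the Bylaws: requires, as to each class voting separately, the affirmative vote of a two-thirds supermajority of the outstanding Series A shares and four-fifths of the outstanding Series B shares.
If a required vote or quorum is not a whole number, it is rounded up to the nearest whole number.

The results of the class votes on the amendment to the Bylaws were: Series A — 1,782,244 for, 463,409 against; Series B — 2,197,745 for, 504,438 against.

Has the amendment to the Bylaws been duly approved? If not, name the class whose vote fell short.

Series A: 2/3 of 2673744 = 1782496; 1,782,496 required, 1,782,244 in favor — not approved.
Series B: 4/5 of 2746728 = 2197382.40, rounded up to 2197383; 2,197,383 required, 2,197,745 in favor — approved.

Not approved — the Series A shares did not give the required vote.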